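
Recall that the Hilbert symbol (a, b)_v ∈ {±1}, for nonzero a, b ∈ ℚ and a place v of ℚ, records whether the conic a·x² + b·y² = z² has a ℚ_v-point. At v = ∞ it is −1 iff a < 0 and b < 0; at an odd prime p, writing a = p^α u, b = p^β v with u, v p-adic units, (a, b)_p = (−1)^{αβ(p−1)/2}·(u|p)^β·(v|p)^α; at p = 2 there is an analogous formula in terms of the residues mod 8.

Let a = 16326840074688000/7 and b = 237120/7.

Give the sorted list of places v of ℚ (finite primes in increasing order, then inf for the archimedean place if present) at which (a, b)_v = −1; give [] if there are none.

[3, 7, 11, 13]

(a, b) ≡ (10010, 25935) mod (ℚ^×)²; places V = {2, 3, 5, 7, 11, 13, 19, ∞}.
(a,b)_∞: sgn(10010)=+, sgn(25935)=+, so +1.
(a,b)_7: α=-1, u≡4; β=-1, v≡2 (mod 7); (4|7)=+1, (2|7)=+1; sign (−1)^1·+1^-1·+1^-1 = -1.
(a,b)_3: α=4, u≡2; β=1, v≡2 (mod 3); (2|3)=-1, (2|3)=-1; sign (−1)^0·-1^1·-1^4 = -1.
(a,b)_11: α=1, u≡2; β=0, v≡10 (mod 11); (2|11)=-1, (10|11)=-1; sign (−1)^0·-1^0·-1^1 = -1.
(a,b)_19: α=4, u≡16; β=1, v≡5 (mod 19); (16|19)=+1, (5|19)=+1; sign (−1)^0·+1^1·+1^4 = +1.
(a,b)_13: α=3, u≡9; β=1, v≡2 (mod 13); (9|13)=+1, (2|13)=-1; sign (−1)^0·+1^1·-1^3 = -1.
(a,b)_2: α=9, β=6; u≡5, v≡7 (mod 8); ε(u)ε(v)=0·1, αω(v)=9·0, βω(u)=6·1; sum ≡ 0  ⇒  +1.
(a,b)_5: α=3, u≡2; β=1, v≡2 (mod 5); (2|5)=-1, (2|5)=-1; sign (−1)^0·-1^1·-1^3 = +1.
|Ram(10010, 25935)| = 4, even; anisotropic at {3, 7, 11, 13}.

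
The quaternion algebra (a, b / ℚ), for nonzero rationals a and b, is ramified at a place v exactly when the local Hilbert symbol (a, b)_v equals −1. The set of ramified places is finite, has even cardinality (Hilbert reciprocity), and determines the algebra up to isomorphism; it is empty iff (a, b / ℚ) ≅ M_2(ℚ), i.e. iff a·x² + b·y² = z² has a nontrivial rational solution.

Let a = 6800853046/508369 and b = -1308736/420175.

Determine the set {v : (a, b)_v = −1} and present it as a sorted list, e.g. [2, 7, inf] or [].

Mod squares: a ≡ 14326, b ≡ -7. Check v ∈ {∞, 2, 5, 7, 11, 13, 19, 23, 29, 31, 53}.
v=31: a=31^-2·(≡5), b=31^0·(≡22) mod 31; (5|31)=+1, (22|31)=-1; (−1)^{-2·0·15}·(+1)^0·(-1)^-2 = +1.
v=53: a=53^2·(≡15), b=53^0·(≡42) mod 53; (15|53)=+1, (42|53)=+1; (−1)^{2·0·26}·(+1)^0·(+1)^2 = +1.
v=19: a=19^1·(≡8), b=19^0·(≡13) mod 19; (8|19)=-1, (13|19)=-1; (−1)^{1·0·9}·(-1)^0·(-1)^1 = -1.
v=29: a=29^1·(≡9), b=29^0·(≡4) mod 29; (9|29)=+1, (4|29)=+1; (−1)^{1·0·14}·(+1)^0·(+1)^1 = +1.
v=13: a=13^3·(≡9), b=13^2·(≡2) mod 13; (9|13)=+1, (2|13)=-1; (−1)^{3·2·6}·(+1)^2·(-1)^3 = -1.
v=2: v_2(a)=1, v_2(b)=6; units ≡ 3, 1 (mod 8); ε·ε+αω+βω = 1·0+1·0+6·1 ≡ 0  ⇒  (a,b)_2 = +1.
v=23: a=23^-2·(≡19), b=23^0·(≡3) mod 23; (19|23)=-1, (3|23)=+1; (−1)^{-2·0·11}·(-1)^0·(+1)^-2 = +1.
v=5: a=5^0·(≡4), b=5^-2·(≡2) mod 5; (4|5)=+1, (2|5)=-1; (−1)^{0·-2·2}·(+1)^-2·(-1)^0 = +1.
v=∞: 14326 > 0 and -7 < 0  ⇒  (a,b)_∞ = +1.
v=7: a=7^0·(≡1), b=7^-5·(≡3) mod 7; (1|7)=+1, (3|7)=-1; (−1)^{0·-5·3}·(+1)^-5·(-1)^0 = +1.
v=11: a=11^0·(≡5), b=11^2·(≡1) mod 11; (5|11)=+1, (1|11)=+1; (−1)^{0·2·5}·(+1)^2·(+1)^0 = +1.
(14326, -7 / ℚ) ramifies at {13, 19}: a division algebra.

[13, 19]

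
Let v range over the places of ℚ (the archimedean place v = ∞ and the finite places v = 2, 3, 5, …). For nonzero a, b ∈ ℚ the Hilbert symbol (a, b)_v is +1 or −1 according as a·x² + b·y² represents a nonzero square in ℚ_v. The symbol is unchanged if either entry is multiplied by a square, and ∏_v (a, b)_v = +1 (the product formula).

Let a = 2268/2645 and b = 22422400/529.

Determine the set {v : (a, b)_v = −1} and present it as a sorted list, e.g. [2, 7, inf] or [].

(a, b) ≡ (35, 286) mod (ℚ^×)²; places V = {2, 3, 5, 7, 11, 13, 23, ∞}.
(a,b)_2: α=2, β=7; u≡3, v≡7 (mod 8); ε(u)ε(v)=1·1, αω(v)=2·0, βω(u)=7·1; sum ≡ 0  ⇒  +1.
(a,b)_5: α=-1, u≡2; β=2, v≡4 (mod 5); (2|5)=-1, (4|5)=+1; sign (−1)^0·-1^2·+1^-1 = +1.
(a,b)_7: α=1, u≡5; β=2, v≡6 (mod 7); (5|7)=-1, (6|7)=-1; sign (−1)^0·-1^2·-1^1 = -1.
(a,b)_∞: sgn(35)=+, sgn(286)=+, so +1.
(a,b)_13: α=0, u≡1; β=1, v≡10 (mod 13); (1|13)=+1, (10|13)=+1; sign (−1)^0·+1^1·+1^0 = +1.
(a,b)_3: α=4, u≡2; β=0, v≡1 (mod 3); (2|3)=-1, (1|3)=+1; sign (−1)^0·-1^0·+1^4 = +1.
(a,b)_11: α=0, u≡7; β=1, v≡1 (mod 11); (7|11)=-1, (1|11)=+1; sign (−1)^0·-1^1·+1^0 = -1.
(a,b)_23: α=-2, u≡12; β=-2, v≡22 (mod 23); (12|23)=+1, (22|23)=-1; sign (−1)^0·+1^-2·-1^-2 = +1.
(35, 286 / ℚ) ramifies at {7, 11}: a division algebra.

[7, 11]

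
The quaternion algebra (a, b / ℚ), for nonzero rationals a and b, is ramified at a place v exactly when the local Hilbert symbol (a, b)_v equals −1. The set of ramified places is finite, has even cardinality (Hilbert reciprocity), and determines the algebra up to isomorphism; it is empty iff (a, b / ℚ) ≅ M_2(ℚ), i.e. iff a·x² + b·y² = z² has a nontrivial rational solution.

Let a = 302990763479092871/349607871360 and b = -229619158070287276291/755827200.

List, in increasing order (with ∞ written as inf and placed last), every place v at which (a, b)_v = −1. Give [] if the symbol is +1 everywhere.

[2, 5, 17, 19]

Mod squares: a ≡ 461890, b ≡ -182. Check v ∈ {∞, 2, 3, 5, 7, 11, 13, 17, 19, 29}.
v=∞: 461890 > 0 and -182 < 0  ⇒  (a,b)_∞ = +1.
v=7: a=7^2·(≡4), b=7^3·(≡1) mod 7; (4|7)=+1, (1|7)=+1; (−1)^{2·3·3}·(+1)^3·(+1)^2 = +1.
v=29: a=29^-2·(≡24), b=29^0·(≡14) mod 29; (24|29)=+1, (14|29)=-1; (−1)^{-2·0·14}·(+1)^0·(-1)^-2 = +1.
v=5: a=5^-1·(≡3), b=5^-2·(≡3) mod 5; (3|5)=-1, (3|5)=-1; (−1)^{-1·-2·2}·(-1)^-2·(-1)^-1 = -1.
v=11: a=11^-1·(≡5), b=11^2·(≡1) mod 11; (5|11)=+1, (1|11)=+1; (−1)^{-1·2·5}·(+1)^2·(+1)^-1 = +1.
v=13: a=13^3·(≡3), b=13^3·(≡1) mod 13; (3|13)=+1, (1|13)=+1; (−1)^{3·3·6}·(+1)^3·(+1)^3 = +1.
v=17: a=17^7·(≡8), b=17^8·(≡12) mod 17; (8|17)=+1, (12|17)=-1; (−1)^{7·8·8}·(+1)^8·(-1)^7 = -1.
v=19: a=19^3·(≡7), b=19^2·(≡15) mod 19; (7|19)=+1, (15|19)=-1; (−1)^{3·2·9}·(+1)^2·(-1)^3 = -1.
v=3: a=3^-10·(≡1), b=3^-10·(≡1) mod 3; (1|3)=+1, (1|3)=+1; (−1)^{-10·-10·1}·(+1)^-10·(+1)^-10 = +1.
v=2: v_2(a)=-7, v_2(b)=-9; units ≡ 1, 5 (mod 8); ε·ε+αω+βω = 0·0+-7·1+-9·0 ≡ 1  ⇒  (a,b)_2 = -1.
Ram(461890, -182) = {2, 5, 17, 19}; no ℚ_2-point on the conic.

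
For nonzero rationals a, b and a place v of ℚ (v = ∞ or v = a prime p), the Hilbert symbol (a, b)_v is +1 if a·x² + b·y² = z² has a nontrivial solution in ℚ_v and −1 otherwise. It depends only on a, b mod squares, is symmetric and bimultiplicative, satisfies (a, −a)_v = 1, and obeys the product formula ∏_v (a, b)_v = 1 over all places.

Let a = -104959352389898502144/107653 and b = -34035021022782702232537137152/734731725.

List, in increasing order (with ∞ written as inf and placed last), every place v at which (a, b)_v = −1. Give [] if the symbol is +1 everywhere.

(a, b) ≡ (-11362, -154077) mod (ℚ^×)²; places V = {2, 3, 5, 7, 11, 13, 19, 23, 29, 41, ∞}.
(a,b)_13: α=-3, u≡4; β=-4, v≡4 (mod 13); (4|13)=+1, (4|13)=+1; sign (−1)^0·+1^-4·+1^-3 = +1.
(a,b)_5: α=0, u≡2; β=-2, v≡2 (mod 5); (2|5)=-1, (2|5)=-1; sign (−1)^0·-1^-2·-1^0 = +1.
(a,b)_2: α=15, β=28; u≡7, v≡3 (mod 8); ε(u)ε(v)=1·1, αω(v)=15·1, βω(u)=28·0; sum ≡ 0  ⇒  +1.
(a,b)_29: α=2, u≡23; β=3, v≡24 (mod 29); (23|29)=+1, (24|29)=+1; sign (−1)^0·+1^3·+1^2 = +1.
(a,b)_19: α=1, u≡3; β=2, v≡13 (mod 19); (3|19)=-1, (13|19)=-1; sign (−1)^0·-1^2·-1^1 = -1.
(a,b)_23: α=3, u≡16; β=5, v≡20 (mod 23); (16|23)=+1, (20|23)=-1; sign (−1)^1·+1^5·-1^3 = +1.
(a,b)_41: α=2, u≡23; β=2, v≡23 (mod 41); (23|41)=+1, (23|41)=+1; sign (−1)^0·+1^2·+1^2 = +1.
(a,b)_11: α=2, u≡3; β=3, v≡10 (mod 11); (3|11)=+1, (10|11)=-1; sign (−1)^0·+1^3·-1^2 = +1.
(a,b)_∞: sgn(-11362)=−, sgn(-154077)=−, so -1.
(a,b)_7: α=-2, u≡5; β=-3, v≡2 (mod 7); (5|7)=-1, (2|7)=+1; sign (−1)^0·-1^-3·+1^-2 = -1.
(a,b)_3: α=4, u≡2; β=-1, v≡1 (mod 3); (2|3)=-1, (1|3)=+1; sign (−1)^0·-1^-1·+1^4 = -1.
(-11362, -154077 / ℚ) ramifies at {3, 7, 19, ∞}: a division algebra.

[3, 7, 19, inf]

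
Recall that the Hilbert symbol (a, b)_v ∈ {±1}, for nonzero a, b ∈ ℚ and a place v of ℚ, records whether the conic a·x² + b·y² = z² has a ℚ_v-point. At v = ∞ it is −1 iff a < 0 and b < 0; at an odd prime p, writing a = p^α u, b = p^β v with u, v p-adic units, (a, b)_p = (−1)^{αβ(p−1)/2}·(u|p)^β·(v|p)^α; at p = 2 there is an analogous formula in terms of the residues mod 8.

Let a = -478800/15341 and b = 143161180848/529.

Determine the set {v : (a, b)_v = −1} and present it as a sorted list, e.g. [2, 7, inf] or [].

(a, b) ≡ (-3857, 1147) mod (ℚ^×)²; places V = {2, 3, 5, 7, 19, 23, 29, 31, 37, ∞}.
(a,b)_3: α=2, u≡1; β=2, v≡1 (mod 3); (1|3)=+1, (1|3)=+1; sign (−1)^0·+1^2·+1^2 = +1.
(a,b)_23: α=-2, u≡10; β=-2, v≡7 (mod 23); (10|23)=-1, (7|23)=-1; sign (−1)^0·-1^-2·-1^-2 = +1.
(a,b)_19: α=1, u≡4; β=2, v≡4 (mod 19); (4|19)=+1, (4|19)=+1; sign (−1)^0·+1^2·+1^1 = +1.
(a,b)_37: α=0, u≡12; β=1, v≡18 (mod 37); (12|37)=+1, (18|37)=-1; sign (−1)^0·+1^1·-1^0 = +1.
(a,b)_5: α=2, u≡3; β=0, v≡2 (mod 5); (3|5)=-1, (2|5)=-1; sign (−1)^0·-1^0·-1^2 = +1.
(a,b)_∞: sgn(-3857)=−, sgn(1147)=+, so +1.
(a,b)_7: α=1, u≡1; β=4, v≡3 (mod 7); (1|7)=+1, (3|7)=-1; sign (−1)^0·+1^4·-1^1 = -1.
(a,b)_2: α=4, β=4; u≡7, v≡3 (mod 8); ε(u)ε(v)=1·1, αω(v)=4·1, βω(u)=4·0; sum ≡ 1  ⇒  -1.
(a,b)_31: α=0, u≡9; β=1, v≡29 (mod 31); (9|31)=+1, (29|31)=-1; sign (−1)^0·+1^1·-1^0 = +1.
(a,b)_29: α=-1, u≡11; β=0, v≡25 (mod 29); (11|29)=-1, (25|29)=+1; sign (−1)^0·-1^0·+1^-1 = +1.
|Ram(-3857, 1147)| = 2, even; anisotropic at {2, 7}.

[2, 7]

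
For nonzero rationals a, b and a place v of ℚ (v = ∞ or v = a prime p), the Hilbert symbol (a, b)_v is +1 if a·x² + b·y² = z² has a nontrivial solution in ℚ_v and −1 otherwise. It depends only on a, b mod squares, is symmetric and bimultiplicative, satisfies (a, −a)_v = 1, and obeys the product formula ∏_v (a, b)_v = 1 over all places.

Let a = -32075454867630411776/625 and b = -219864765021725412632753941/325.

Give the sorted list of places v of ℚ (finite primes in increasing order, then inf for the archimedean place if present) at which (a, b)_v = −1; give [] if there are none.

(a, b) ≡ (-4301, -78793) mod (ℚ^×)²; places V = {2, 5, 7, 11, 13, 17, 19, 23, 29, ∞}.
(a,b)_29: α=2, u≡7; β=3, v≡1 (mod 29); (7|29)=+1, (1|29)=+1; sign (−1)^0·+1^3·+1^2 = +1.
(a,b)_∞: sgn(-4301)=−, sgn(-78793)=−, so -1.
(a,b)_13: α=0, u≡7; β=-1, v≡10 (mod 13); (7|13)=-1, (10|13)=+1; sign (−1)^0·-1^-1·+1^0 = -1.
(a,b)_2: α=12, β=0; u≡3, v≡7 (mod 8); ε(u)ε(v)=1·1, αω(v)=12·0, βω(u)=0·1; sum ≡ 1  ⇒  -1.
(a,b)_5: α=-4, u≡4; β=-2, v≡3 (mod 5); (4|5)=+1, (3|5)=-1; sign (−1)^0·+1^-2·-1^-4 = +1.
(a,b)_23: α=3, u≡15; β=4, v≡19 (mod 23); (15|23)=-1, (19|23)=-1; sign (−1)^0·-1^4·-1^3 = -1.
(a,b)_17: α=5, u≡1; β=6, v≡1 (mod 17); (1|17)=+1, (1|17)=+1; sign (−1)^0·+1^6·+1^5 = +1.
(a,b)_11: α=1, u≡5; β=1, v≡1 (mod 11); (5|11)=+1, (1|11)=+1; sign (−1)^1·+1^1·+1^1 = -1.
(a,b)_19: α=0, u≡10; β=5, v≡14 (mod 19); (10|19)=-1, (14|19)=-1; sign (−1)^0·-1^5·-1^0 = -1.
(a,b)_7: α=2, u≡4; β=2, v≡6 (mod 7); (4|7)=+1, (6|7)=-1; sign (−1)^0·+1^2·-1^2 = +1.
Ram(-4301, -78793) = {2, 11, 13, 19, 23, ∞}; no ℚ_2-point on the conic.

[2, 11, 13, 19, 23, inf]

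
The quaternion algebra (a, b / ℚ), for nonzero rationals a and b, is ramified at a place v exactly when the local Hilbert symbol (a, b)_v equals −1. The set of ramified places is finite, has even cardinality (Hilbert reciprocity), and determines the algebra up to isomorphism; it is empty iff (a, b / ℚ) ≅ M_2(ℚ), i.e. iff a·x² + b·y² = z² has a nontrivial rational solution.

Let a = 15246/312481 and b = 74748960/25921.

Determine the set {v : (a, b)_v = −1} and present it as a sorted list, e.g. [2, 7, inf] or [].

[3, 7]

(a, b) ≡ (14, 4290) mod (ℚ^×)²; places V = {2, 3, 5, 7, 11, 13, 23, 43, ∞}.
(a,b)_∞: sgn(14)=+, sgn(4290)=+, so +1.
(a,b)_43: α=-2, u≡35; β=0, v≡22 (mod 43); (35|43)=+1, (22|43)=-1; sign (−1)^0·+1^0·-1^-2 = +1.
(a,b)_11: α=2, u≡4; β=3, v≡1 (mod 11); (4|11)=+1, (1|11)=+1; sign (−1)^0·+1^3·+1^2 = +1.
(a,b)_5: α=0, u≡1; β=1, v≡2 (mod 5); (1|5)=+1, (2|5)=-1; sign (−1)^0·+1^1·-1^0 = +1.
(a,b)_13: α=-2, u≡12; β=1, v≡6 (mod 13); (12|13)=+1, (6|13)=-1; sign (−1)^0·+1^1·-1^-2 = +1.
(a,b)_2: α=1, β=5; u≡7, v≡1 (mod 8); ε(u)ε(v)=1·0, αω(v)=1·0, βω(u)=5·0; sum ≡ 0  ⇒  +1.
(a,b)_3: α=2, u≡2; β=3, v≡2 (mod 3); (2|3)=-1, (2|3)=-1; sign (−1)^0·-1^3·-1^2 = -1.
(a,b)_23: α=0, u≡22; β=-2, v≡6 (mod 23); (22|23)=-1, (6|23)=+1; sign (−1)^0·-1^-2·+1^0 = +1.
(a,b)_7: α=1, u≡1; β=-2, v≡5 (mod 7); (1|7)=+1, (5|7)=-1; sign (−1)^0·+1^-2·-1^1 = -1.
(14, 4290 / ℚ) ramifies at {3, 7}: a division algebra.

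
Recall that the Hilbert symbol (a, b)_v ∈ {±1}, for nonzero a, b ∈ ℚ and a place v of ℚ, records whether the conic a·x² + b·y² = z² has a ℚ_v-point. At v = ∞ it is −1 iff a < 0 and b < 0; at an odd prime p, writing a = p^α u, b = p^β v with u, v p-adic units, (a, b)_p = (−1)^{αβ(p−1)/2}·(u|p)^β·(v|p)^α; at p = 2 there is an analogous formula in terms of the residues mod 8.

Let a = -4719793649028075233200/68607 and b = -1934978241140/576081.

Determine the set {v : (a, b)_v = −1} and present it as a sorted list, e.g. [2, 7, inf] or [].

[2, 19, 37, inf]

Mod squares: a ≡ -301, b ≡ -108965. Check v ∈ {∞, 2, 3, 5, 7, 11, 13, 19, 23, 31, 37, 43}.
v=11: a=11^-2·(≡7), b=11^-2·(≡5) mod 11; (7|11)=-1, (5|11)=+1; (−1)^{-2·-2·5}·(-1)^-2·(+1)^-2 = +1.
v=43: a=43^5·(≡4), b=43^2·(≡17) mod 43; (4|43)=+1, (17|43)=+1; (−1)^{5·2·21}·(+1)^2·(+1)^5 = +1.
v=19: a=19^2·(≡15), b=19^1·(≡10) mod 19; (15|19)=-1, (10|19)=-1; (−1)^{2·1·9}·(-1)^1·(-1)^2 = -1.
v=31: a=31^2·(≡20), b=31^1·(≡25) mod 31; (20|31)=+1, (25|31)=+1; (−1)^{2·1·15}·(+1)^1·(+1)^2 = +1.
v=∞: -301 < 0 and -108965 < 0  ⇒  (a,b)_∞ = -1.
v=5: a=5^2·(≡1), b=5^1·(≡2) mod 5; (1|5)=+1, (2|5)=-1; (−1)^{2·1·2}·(+1)^1·(-1)^2 = +1.
v=3: a=3^-4·(≡2), b=3^-2·(≡1) mod 3; (2|3)=-1, (1|3)=+1; (−1)^{-4·-2·1}·(-1)^-2·(+1)^-4 = +1.
v=23: a=23^0·(≡21), b=23^-2·(≡8) mod 23; (21|23)=-1, (8|23)=+1; (−1)^{0·-2·11}·(-1)^-2·(+1)^0 = +1.
v=13: a=13^2·(≡8), b=13^0·(≡9) mod 13; (8|13)=-1, (9|13)=+1; (−1)^{2·0·6}·(-1)^0·(+1)^2 = +1.
v=37: a=37^2·(≡31), b=37^1·(≡35) mod 37; (31|37)=-1, (35|37)=-1; (−1)^{2·1·18}·(-1)^1·(-1)^2 = -1.
v=7: a=7^-1·(≡3), b=7^4·(≡1) mod 7; (3|7)=-1, (1|7)=+1; (−1)^{-1·4·3}·(-1)^4·(+1)^-1 = +1.
v=2: v_2(a)=4, v_2(b)=2; units ≡ 3, 3 (mod 8); ε·ε+αω+βω = 1·1+4·1+2·1 ≡ 1  ⇒  (a,b)_2 = -1.
Ram(-301, -108965) = {2, 19, 37, ∞}; no ℚ_2-point on the conic.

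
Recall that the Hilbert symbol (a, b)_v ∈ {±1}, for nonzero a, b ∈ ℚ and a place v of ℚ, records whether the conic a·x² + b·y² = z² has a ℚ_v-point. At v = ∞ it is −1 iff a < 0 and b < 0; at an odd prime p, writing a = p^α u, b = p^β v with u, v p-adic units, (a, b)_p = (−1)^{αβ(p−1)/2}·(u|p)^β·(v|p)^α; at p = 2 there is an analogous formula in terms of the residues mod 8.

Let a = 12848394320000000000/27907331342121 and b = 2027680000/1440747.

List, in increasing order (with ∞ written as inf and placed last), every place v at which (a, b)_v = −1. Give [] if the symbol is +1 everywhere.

[2, 3, 19, 29]

Mod squares: a ≡ 2, b ≡ 38019. Check v ∈ {∞, 2, 3, 5, 7, 11, 19, 23, 29}.
v=2: v_2(a)=13, v_2(b)=8; units ≡ 1, 3 (mod 8); ε·ε+αω+βω = 0·1+13·1+8·0 ≡ 1  ⇒  (a,b)_2 = -1.
v=19: a=19^2·(≡15), b=19^1·(≡9) mod 19; (15|19)=-1, (9|19)=+1; (−1)^{2·1·9}·(-1)^1·(+1)^2 = -1.
v=7: a=7^-4·(≡4), b=7^-2·(≡1) mod 7; (4|7)=+1, (1|7)=+1; (−1)^{-4·-2·3}·(+1)^-2·(+1)^-4 = +1.
v=3: a=3^-8·(≡2), b=3^-5·(≡1) mod 3; (2|3)=-1, (1|3)=+1; (−1)^{-8·-5·1}·(-1)^-5·(+1)^-8 = -1.
v=29: a=29^2·(≡11), b=29^1·(≡22) mod 29; (11|29)=-1, (22|29)=+1; (−1)^{2·1·14}·(-1)^1·(+1)^2 = -1.
v=11: a=11^-6·(≡2), b=11^-2·(≡1) mod 11; (2|11)=-1, (1|11)=+1; (−1)^{-6·-2·5}·(-1)^-2·(+1)^-6 = +1.
v=5: a=5^10·(≡3), b=5^4·(≡4) mod 5; (3|5)=-1, (4|5)=+1; (−1)^{10·4·2}·(-1)^4·(+1)^10 = +1.
v=∞: 2 > 0 and 38019 > 0  ⇒  (a,b)_∞ = +1.
v=23: a=23^2·(≡12), b=23^1·(≡20) mod 23; (12|23)=+1, (20|23)=-1; (−1)^{2·1·11}·(+1)^1·(-1)^2 = +1.
Ram(2, 38019) = {2, 3, 19, 29}; no ℚ_2-point on the conic.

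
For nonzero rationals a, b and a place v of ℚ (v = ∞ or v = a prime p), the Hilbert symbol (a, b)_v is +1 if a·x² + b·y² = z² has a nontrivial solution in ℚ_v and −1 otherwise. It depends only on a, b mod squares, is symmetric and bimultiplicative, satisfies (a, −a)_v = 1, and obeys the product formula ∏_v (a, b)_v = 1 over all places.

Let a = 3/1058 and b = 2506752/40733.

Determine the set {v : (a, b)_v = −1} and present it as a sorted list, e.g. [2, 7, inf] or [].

Mod squares: a ≡ 6, b ≡ 1309. Check v ∈ {∞, 2, 3, 7, 11, 17, 23}.
v=2: v_2(a)=-1, v_2(b)=14; units ≡ 3, 5 (mod 8); ε·ε+αω+βω = 1·0+-1·1+14·1 ≡ 1  ⇒  (a,b)_2 = -1.
v=23: a=23^-2·(≡13), b=23^-2·(≡15) mod 23; (13|23)=+1, (15|23)=-1; (−1)^{-2·-2·11}·(+1)^-2·(-1)^-2 = +1.
v=17: a=17^0·(≡5), b=17^1·(≡15) mod 17; (5|17)=-1, (15|17)=+1; (−1)^{0·1·8}·(-1)^1·(+1)^0 = -1.
v=11: a=11^0·(≡7), b=11^-1·(≡4) mod 11; (7|11)=-1, (4|11)=+1; (−1)^{0·-1·5}·(-1)^-1·(+1)^0 = -1.
v=∞: 6 > 0 and 1309 > 0  ⇒  (a,b)_∞ = +1.
v=3: a=3^1·(≡2), b=3^2·(≡1) mod 3; (2|3)=-1, (1|3)=+1; (−1)^{1·2·1}·(-1)^2·(+1)^1 = +1.
v=7: a=7^0·(≡3), b=7^-1·(≡5) mod 7; (3|7)=-1, (5|7)=-1; (−1)^{0·-1·3}·(-1)^-1·(-1)^0 = -1.
|Ram(6, 1309)| = 4, even; anisotropic at {2, 7, 11, 17}.

[2, 7, 11, 17]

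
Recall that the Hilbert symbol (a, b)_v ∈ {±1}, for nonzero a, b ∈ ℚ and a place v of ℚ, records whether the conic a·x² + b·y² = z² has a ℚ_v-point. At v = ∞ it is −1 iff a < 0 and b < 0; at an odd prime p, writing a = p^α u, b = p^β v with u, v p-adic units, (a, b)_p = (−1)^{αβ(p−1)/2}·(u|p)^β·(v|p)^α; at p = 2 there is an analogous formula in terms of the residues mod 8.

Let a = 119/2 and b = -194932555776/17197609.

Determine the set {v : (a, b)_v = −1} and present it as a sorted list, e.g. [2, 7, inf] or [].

Mod squares: a ≡ 238, b ≡ -51. Check v ∈ {∞, 2, 3, 7, 11, 13, 17, 23, 29}.
v=3: a=3^0·(≡1), b=3^3·(≡1) mod 3; (1|3)=+1, (1|3)=+1; (−1)^{0·3·1}·(+1)^3·(+1)^0 = +1.
v=∞: 238 > 0 and -51 < 0  ⇒  (a,b)_∞ = +1.
v=11: a=11^0·(≡10), b=11^-2·(≡1) mod 11; (10|11)=-1, (1|11)=+1; (−1)^{0·-2·5}·(-1)^-2·(+1)^0 = +1.
v=2: v_2(a)=-1, v_2(b)=14; units ≡ 7, 5 (mod 8); ε·ε+αω+βω = 1·0+-1·1+14·0 ≡ 1  ⇒  (a,b)_2 = -1.
v=29: a=29^0·(≡16), b=29^-2·(≡28) mod 29; (16|29)=+1, (28|29)=+1; (−1)^{0·-2·14}·(+1)^-2·(+1)^0 = +1.
v=17: a=17^1·(≡12), b=17^1·(≡10) mod 17; (12|17)=-1, (10|17)=-1; (−1)^{1·1·8}·(-1)^1·(-1)^1 = +1.
v=7: a=7^1·(≡5), b=7^2·(≡3) mod 7; (5|7)=-1, (3|7)=-1; (−1)^{1·2·3}·(-1)^2·(-1)^1 = -1.
v=23: a=23^0·(≡2), b=23^2·(≡8) mod 23; (2|23)=+1, (8|23)=+1; (−1)^{0·2·11}·(+1)^2·(+1)^0 = +1.
v=13: a=13^0·(≡1), b=13^-2·(≡12) mod 13; (1|13)=+1, (12|13)=+1; (−1)^{0·-2·6}·(+1)^-2·(+1)^0 = +1.
Ram(238, -51) = {2, 7}; no ℚ_2-point on the conic.

[2, 7]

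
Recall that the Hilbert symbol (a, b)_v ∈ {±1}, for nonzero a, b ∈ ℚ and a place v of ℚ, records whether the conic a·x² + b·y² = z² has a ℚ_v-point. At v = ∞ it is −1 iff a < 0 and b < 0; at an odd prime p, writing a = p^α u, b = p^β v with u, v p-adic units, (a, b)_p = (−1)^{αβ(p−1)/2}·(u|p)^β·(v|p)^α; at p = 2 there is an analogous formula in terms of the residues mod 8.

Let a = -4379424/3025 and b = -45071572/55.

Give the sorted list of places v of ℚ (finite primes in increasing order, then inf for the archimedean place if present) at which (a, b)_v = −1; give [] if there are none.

Mod squares: a ≡ -114, b ≡ -715. Check v ∈ {∞, 2, 3, 5, 7, 11, 13, 19}.
v=7: a=7^4·(≡3), b=7^4·(≡5) mod 7; (3|7)=-1, (5|7)=-1; (−1)^{4·4·3}·(-1)^4·(-1)^4 = +1.
v=11: a=11^-2·(≡2), b=11^-1·(≡3) mod 11; (2|11)=-1, (3|11)=+1; (−1)^{-2·-1·5}·(-1)^-1·(+1)^-2 = -1.
v=3: a=3^1·(≡1), b=3^0·(≡2) mod 3; (1|3)=+1, (2|3)=-1; (−1)^{1·0·1}·(+1)^0·(-1)^1 = -1.
v=13: a=13^0·(≡9), b=13^1·(≡10) mod 13; (9|13)=+1, (10|13)=+1; (−1)^{0·1·6}·(+1)^1·(+1)^0 = +1.
v=2: v_2(a)=5, v_2(b)=2; units ≡ 7, 5 (mod 8); ε·ε+αω+βω = 1·0+5·1+2·0 ≡ 1  ⇒  (a,b)_2 = -1.
v=19: a=19^1·(≡3), b=19^2·(≡11) mod 19; (3|19)=-1, (11|19)=+1; (−1)^{1·2·9}·(-1)^2·(+1)^1 = +1.
v=5: a=5^-2·(≡1), b=5^-1·(≡3) mod 5; (1|5)=+1, (3|5)=-1; (−1)^{-2·-1·2}·(+1)^-1·(-1)^-2 = +1.
v=∞: -114 < 0 and -715 < 0  ⇒  (a,b)_∞ = -1.
(-114, -715 / ℚ) ramifies at {2, 3, 11, ∞}: a division algebra.

[2, 3, 11, inf]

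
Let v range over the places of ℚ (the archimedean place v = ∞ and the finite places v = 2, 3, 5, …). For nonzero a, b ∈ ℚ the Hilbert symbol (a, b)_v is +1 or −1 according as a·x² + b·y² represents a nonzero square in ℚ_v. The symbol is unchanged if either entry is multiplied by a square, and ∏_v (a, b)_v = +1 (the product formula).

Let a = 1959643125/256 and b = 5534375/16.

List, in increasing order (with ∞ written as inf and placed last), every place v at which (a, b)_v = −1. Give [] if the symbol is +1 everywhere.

Mod squares: a ≡ 4301, b ≡ 8855. Check v ∈ {∞, 2, 3, 5, 7, 11, 17, 23}.
v=7: a=7^0·(≡5), b=7^1·(≡5) mod 7; (5|7)=-1, (5|7)=-1; (−1)^{0·1·3}·(-1)^1·(-1)^0 = -1.
v=11: a=11^1·(≡10), b=11^1·(≡8) mod 11; (10|11)=-1, (8|11)=-1; (−1)^{1·1·5}·(-1)^1·(-1)^1 = -1.
v=3: a=3^6·(≡2), b=3^0·(≡2) mod 3; (2|3)=-1, (2|3)=-1; (−1)^{6·0·1}·(-1)^0·(-1)^6 = +1.
v=23: a=23^1·(≡18), b=23^1·(≡10) mod 23; (18|23)=+1, (10|23)=-1; (−1)^{1·1·11}·(+1)^1·(-1)^1 = +1.
v=17: a=17^1·(≡1), b=17^0·(≡9) mod 17; (1|17)=+1, (9|17)=+1; (−1)^{1·0·8}·(+1)^0·(+1)^1 = +1.
v=2: v_2(a)=-8, v_2(b)=-4; units ≡ 5, 7 (mod 8); ε·ε+αω+βω = 0·1+-8·0+-4·1 ≡ 0  ⇒  (a,b)_2 = +1.
v=5: a=5^4·(≡4), b=5^5·(≡1) mod 5; (4|5)=+1, (1|5)=+1; (−1)^{4·5·2}·(+1)^5·(+1)^4 = +1.
v=∞: 4301 > 0 and 8855 > 0  ⇒  (a,b)_∞ = +1.
Ram(4301, 8855) = {7, 11}; no ℚ_7-point on the conic.

[7, 11]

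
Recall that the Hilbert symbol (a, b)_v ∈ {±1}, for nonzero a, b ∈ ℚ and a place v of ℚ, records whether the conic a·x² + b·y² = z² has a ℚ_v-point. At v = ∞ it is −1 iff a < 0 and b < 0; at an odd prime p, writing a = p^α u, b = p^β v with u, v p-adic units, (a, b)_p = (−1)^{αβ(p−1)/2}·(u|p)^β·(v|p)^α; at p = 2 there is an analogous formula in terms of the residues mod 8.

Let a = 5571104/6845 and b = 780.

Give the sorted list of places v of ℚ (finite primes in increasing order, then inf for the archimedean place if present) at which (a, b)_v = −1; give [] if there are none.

Mod squares: a ≡ 35530, b ≡ 195. Check v ∈ {∞, 2, 3, 5, 7, 11, 13, 17, 19, 37}.
v=11: a=11^1·(≡8), b=11^0·(≡10) mod 11; (8|11)=-1, (10|11)=-1; (−1)^{1·0·5}·(-1)^0·(-1)^1 = -1.
v=3: a=3^0·(≡1), b=3^1·(≡2) mod 3; (1|3)=+1, (2|3)=-1; (−1)^{0·1·1}·(+1)^1·(-1)^0 = +1.
v=17: a=17^1·(≡8), b=17^0·(≡15) mod 17; (8|17)=+1, (15|17)=+1; (−1)^{1·0·8}·(+1)^0·(+1)^1 = +1.
v=2: v_2(a)=5, v_2(b)=2; units ≡ 5, 3 (mod 8); ε·ε+αω+βω = 0·1+5·1+2·1 ≡ 1  ⇒  (a,b)_2 = -1.
v=19: a=19^1·(≡13), b=19^0·(≡1) mod 19; (13|19)=-1, (1|19)=+1; (−1)^{1·0·9}·(-1)^0·(+1)^1 = +1.
v=5: a=5^-1·(≡1), b=5^1·(≡1) mod 5; (1|5)=+1, (1|5)=+1; (−1)^{-1·1·2}·(+1)^1·(+1)^-1 = +1.
v=7: a=7^2·(≡5), b=7^0·(≡3) mod 7; (5|7)=-1, (3|7)=-1; (−1)^{2·0·3}·(-1)^0·(-1)^2 = +1.
v=37: a=37^-2·(≡25), b=37^0·(≡3) mod 37; (25|37)=+1, (3|37)=+1; (−1)^{-2·0·18}·(+1)^0·(+1)^-2 = +1.
v=∞: 35530 > 0 and 195 > 0  ⇒  (a,b)_∞ = +1.
v=13: a=13^0·(≡12), b=13^1·(≡8) mod 13; (12|13)=+1, (8|13)=-1; (−1)^{0·1·6}·(+1)^1·(-1)^0 = +1.
(35530, 195 / ℚ) ramifies at {2, 11}: a division algebra.

[2, 11]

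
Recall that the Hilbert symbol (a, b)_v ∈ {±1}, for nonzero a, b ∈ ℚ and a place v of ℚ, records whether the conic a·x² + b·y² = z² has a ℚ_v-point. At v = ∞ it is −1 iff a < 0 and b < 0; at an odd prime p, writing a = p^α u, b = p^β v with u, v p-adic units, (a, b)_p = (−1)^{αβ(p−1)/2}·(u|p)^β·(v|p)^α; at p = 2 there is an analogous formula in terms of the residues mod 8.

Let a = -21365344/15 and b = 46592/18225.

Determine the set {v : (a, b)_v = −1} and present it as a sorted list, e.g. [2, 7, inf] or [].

Mod squares: a ≡ -20030010, b ≡ 182. Check v ∈ {∞, 2, 3, 5, 7, 11, 13, 23, 29}.
v=∞: -20030010 < 0 and 182 > 0  ⇒  (a,b)_∞ = +1.
v=29: a=29^1·(≡18), b=29^0·(≡17) mod 29; (18|29)=-1, (17|29)=-1; (−1)^{1·0·14}·(-1)^0·(-1)^1 = -1.
v=5: a=5^-1·(≡2), b=5^-2·(≡3) mod 5; (2|5)=-1, (3|5)=-1; (−1)^{-1·-2·2}·(-1)^-2·(-1)^-1 = -1.
v=13: a=13^1·(≡12), b=13^1·(≡4) mod 13; (12|13)=+1, (4|13)=+1; (−1)^{1·1·6}·(+1)^1·(+1)^1 = +1.
v=23: a=23^1·(≡12), b=23^0·(≡7) mod 23; (12|23)=+1, (7|23)=-1; (−1)^{1·0·11}·(+1)^0·(-1)^1 = -1.
v=11: a=11^1·(≡8), b=11^0·(≡2) mod 11; (8|11)=-1, (2|11)=-1; (−1)^{1·0·5}·(-1)^0·(-1)^1 = -1.
v=7: a=7^1·(≡4), b=7^1·(≡5) mod 7; (4|7)=+1, (5|7)=-1; (−1)^{1·1·3}·(+1)^1·(-1)^1 = +1.
v=2: v_2(a)=5, v_2(b)=9; units ≡ 3, 3 (mod 8); ε·ε+αω+βω = 1·1+5·1+9·1 ≡ 1  ⇒  (a,b)_2 = -1.
v=3: a=3^-1·(≡1), b=3^-6·(≡2) mod 3; (1|3)=+1, (2|3)=-1; (−1)^{-1·-6·1}·(+1)^-6·(-1)^-1 = -1.
Ram(-20030010, 182) = {2, 3, 5, 11, 23, 29}; no ℚ_2-point on the conic.

[2, 3, 5, 11, 23, 29]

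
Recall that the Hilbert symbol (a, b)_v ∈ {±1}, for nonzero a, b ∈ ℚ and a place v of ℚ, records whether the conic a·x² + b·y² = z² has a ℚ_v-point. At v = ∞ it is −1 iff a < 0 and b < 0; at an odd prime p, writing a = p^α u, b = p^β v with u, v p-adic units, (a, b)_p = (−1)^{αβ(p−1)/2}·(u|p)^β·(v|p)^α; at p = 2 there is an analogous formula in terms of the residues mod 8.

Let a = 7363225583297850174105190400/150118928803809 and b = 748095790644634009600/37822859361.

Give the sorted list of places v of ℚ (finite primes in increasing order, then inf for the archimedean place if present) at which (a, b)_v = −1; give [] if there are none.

(a, b) ≡ (102131, 77221) mod (ℚ^×)²; places V = {2, 3, 5, 7, 11, 31, 41, 47, 53, ∞}.
(a,b)_53: α=1, u≡30; β=1, v≡30 (mod 53); (30|53)=-1, (30|53)=-1; sign (−1)^0·-1^1·-1^1 = +1.
(a,b)_11: α=6, u≡6; β=4, v≡1 (mod 11); (6|11)=-1, (1|11)=+1; sign (−1)^0·-1^4·+1^6 = +1.
(a,b)_41: α=3, u≡37; β=2, v≡40 (mod 41); (37|41)=+1, (40|41)=+1; sign (−1)^0·+1^2·+1^3 = +1.
(a,b)_31: α=4, u≡13; β=3, v≡22 (mod 31); (13|31)=-1, (22|31)=-1; sign (−1)^0·-1^3·-1^4 = -1.
(a,b)_2: α=20, β=14; u≡3, v≡5 (mod 8); ε(u)ε(v)=1·0, αω(v)=20·1, βω(u)=14·1; sum ≡ 0  ⇒  +1.
(a,b)_47: α=1, u≡39; β=1, v≡29 (mod 47); (39|47)=-1, (29|47)=-1; sign (−1)^1·-1^1·-1^1 = -1.
(a,b)_5: α=2, u≡4; β=2, v≡4 (mod 5); (4|5)=+1, (4|5)=+1; sign (−1)^0·+1^2·+1^2 = +1.
(a,b)_∞: sgn(102131)=+, sgn(77221)=+, so +1.
(a,b)_7: α=-10, u≡1; β=-8, v≡4 (mod 7); (1|7)=+1, (4|7)=+1; sign (−1)^0·+1^-8·+1^-10 = +1.
(a,b)_3: α=-12, u≡2; β=-8, v≡1 (mod 3); (2|3)=-1, (1|3)=+1; sign (−1)^0·-1^-8·+1^-12 = +1.
Ram(102131, 77221) = {31, 47}; no ℚ_31-point on the conic.

[31, 47]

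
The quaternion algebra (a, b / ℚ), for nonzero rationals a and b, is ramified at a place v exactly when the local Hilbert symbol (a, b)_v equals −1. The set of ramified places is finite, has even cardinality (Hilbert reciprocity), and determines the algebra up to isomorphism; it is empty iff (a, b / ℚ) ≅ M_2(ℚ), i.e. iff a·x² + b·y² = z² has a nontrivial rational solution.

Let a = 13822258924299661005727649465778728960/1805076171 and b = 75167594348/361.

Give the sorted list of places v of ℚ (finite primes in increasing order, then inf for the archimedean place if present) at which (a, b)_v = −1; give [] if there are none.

Mod squares: a ≡ 1374365, b ≡ 184667. Check v ∈ {∞, 2, 3, 5, 7, 11, 13, 17, 19, 23, 29, 31, 37}.
v=37: a=37^3·(≡25), b=37^1·(≡36) mod 37; (25|37)=+1, (36|37)=+1; (−1)^{3·1·18}·(+1)^1·(+1)^3 = +1.
v=31: a=31^4·(≡22), b=31^1·(≡19) mod 31; (22|31)=-1, (19|31)=+1; (−1)^{4·1·15}·(-1)^1·(+1)^4 = -1.
v=19: a=19^-5·(≡15), b=19^-2·(≡4) mod 19; (15|19)=-1, (4|19)=+1; (−1)^{-5·-2·9}·(-1)^-2·(+1)^-5 = +1.
v=∞: 1374365 > 0 and 184667 > 0  ⇒  (a,b)_∞ = +1.
v=3: a=3^-6·(≡2), b=3^0·(≡2) mod 3; (2|3)=-1, (2|3)=-1; (−1)^{-6·0·1}·(-1)^0·(-1)^-6 = +1.
v=13: a=13^2·(≡2), b=13^0·(≡8) mod 13; (2|13)=-1, (8|13)=-1; (−1)^{2·0·6}·(-1)^0·(-1)^2 = +1.
v=23: a=23^3·(≡12), b=23^1·(≡16) mod 23; (12|23)=+1, (16|23)=+1; (−1)^{3·1·11}·(+1)^1·(+1)^3 = -1.
v=17: a=17^3·(≡11), b=17^0·(≡4) mod 17; (11|17)=-1, (4|17)=+1; (−1)^{3·0·8}·(-1)^0·(+1)^3 = +1.
v=11: a=11^0·(≡4), b=11^2·(≡10) mod 11; (4|11)=+1, (10|11)=-1; (−1)^{0·2·5}·(+1)^2·(-1)^0 = +1.
v=2: v_2(a)=12, v_2(b)=2; units ≡ 5, 3 (mod 8); ε·ε+αω+βω = 0·1+12·1+2·1 ≡ 0  ⇒  (a,b)_2 = +1.
v=5: a=5^1·(≡2), b=5^0·(≡3) mod 5; (2|5)=-1, (3|5)=-1; (−1)^{1·0·2}·(-1)^0·(-1)^1 = -1.
v=7: a=7^4·(≡5), b=7^1·(≡3) mod 7; (5|7)=-1, (3|7)=-1; (−1)^{4·1·3}·(-1)^1·(-1)^4 = -1.
v=29: a=29^6·(≡18), b=29^2·(≡28) mod 29; (18|29)=-1, (28|29)=+1; (−1)^{6·2·14}·(-1)^2·(+1)^6 = +1.
Ram(1374365, 184667) = {5, 7, 23, 31}; no ℚ_5-point on the conic.

[5, 7, 23, 31]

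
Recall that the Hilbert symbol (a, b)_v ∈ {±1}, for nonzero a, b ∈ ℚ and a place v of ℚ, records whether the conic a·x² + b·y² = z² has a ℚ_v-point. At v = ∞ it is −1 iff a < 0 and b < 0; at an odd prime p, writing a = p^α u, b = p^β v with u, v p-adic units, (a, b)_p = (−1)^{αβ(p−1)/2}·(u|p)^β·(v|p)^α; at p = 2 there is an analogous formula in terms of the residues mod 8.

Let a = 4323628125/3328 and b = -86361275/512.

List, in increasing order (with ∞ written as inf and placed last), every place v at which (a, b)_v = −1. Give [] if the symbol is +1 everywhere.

Mod squares: a ≡ 1110265, b ≡ -140998. Check v ∈ {∞, 2, 3, 5, 7, 11, 13, 17, 19, 29, 31}.
v=∞: 1110265 > 0 and -140998 < 0  ⇒  (a,b)_∞ = +1.
v=29: a=29^1·(≡4), b=29^1·(≡11) mod 29; (4|29)=+1, (11|29)=-1; (−1)^{1·1·14}·(+1)^1·(-1)^1 = -1.
v=3: a=3^4·(≡1), b=3^0·(≡2) mod 3; (1|3)=+1, (2|3)=-1; (−1)^{4·0·1}·(+1)^0·(-1)^4 = +1.
v=13: a=13^-1·(≡7), b=13^1·(≡4) mod 13; (7|13)=-1, (4|13)=+1; (−1)^{-1·1·6}·(-1)^1·(+1)^-1 = -1.
v=5: a=5^5·(≡2), b=5^2·(≡2) mod 5; (2|5)=-1, (2|5)=-1; (−1)^{5·2·2}·(-1)^2·(-1)^5 = -1.
v=31: a=31^1·(≡19), b=31^0·(≡26) mod 31; (19|31)=+1, (26|31)=-1; (−1)^{1·0·15}·(+1)^0·(-1)^1 = -1.
v=2: v_2(a)=-8, v_2(b)=-9; units ≡ 1, 5 (mod 8); ε·ε+αω+βω = 0·0+-8·1+-9·0 ≡ 0  ⇒  (a,b)_2 = +1.
v=7: a=7^0·(≡4), b=7^2·(≡6) mod 7; (4|7)=+1, (6|7)=-1; (−1)^{0·2·3}·(+1)^2·(-1)^0 = +1.
v=17: a=17^0·(≡12), b=17^1·(≡9) mod 17; (12|17)=-1, (9|17)=+1; (−1)^{0·1·8}·(-1)^1·(+1)^0 = -1.
v=11: a=11^0·(≡6), b=11^1·(≡10) mod 11; (6|11)=-1, (10|11)=-1; (−1)^{0·1·5}·(-1)^1·(-1)^0 = -1.
v=19: a=19^1·(≡14), b=19^0·(≡5) mod 19; (14|19)=-1, (5|19)=+1; (−1)^{1·0·9}·(-1)^0·(+1)^1 = +1.
|Ram(1110265, -140998)| = 6, even; anisotropic at {5, 11, 13, 17, 29, 31}.

[5, 11, 13, 17, 29, 31]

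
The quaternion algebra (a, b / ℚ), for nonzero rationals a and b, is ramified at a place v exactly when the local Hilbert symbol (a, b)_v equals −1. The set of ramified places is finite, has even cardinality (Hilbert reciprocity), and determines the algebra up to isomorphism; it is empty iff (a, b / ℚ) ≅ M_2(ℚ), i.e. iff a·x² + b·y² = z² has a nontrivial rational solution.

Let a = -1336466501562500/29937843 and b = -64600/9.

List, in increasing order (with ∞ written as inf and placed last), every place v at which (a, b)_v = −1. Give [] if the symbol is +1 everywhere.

[2, 3, 19, inf]

Mod squares: a ≡ -627, b ≡ -646. Check v ∈ {∞, 2, 3, 5, 7, 11, 13, 17, 19}.
v=19: a=19^1·(≡6), b=19^1·(≡17) mod 19; (6|19)=+1, (17|19)=+1; (−1)^{1·1·9}·(+1)^1·(+1)^1 = -1.
v=7: a=7^2·(≡3), b=7^0·(≡5) mod 7; (3|7)=-1, (5|7)=-1; (−1)^{2·0·3}·(-1)^0·(-1)^2 = +1.
v=13: a=13^-2·(≡12), b=13^0·(≡4) mod 13; (12|13)=+1, (4|13)=+1; (−1)^{-2·0·6}·(+1)^0·(+1)^-2 = +1.
v=5: a=5^8·(≡2), b=5^2·(≡4) mod 5; (2|5)=-1, (4|5)=+1; (−1)^{8·2·2}·(-1)^2·(+1)^8 = +1.
v=2: v_2(a)=2, v_2(b)=3; units ≡ 5, 5 (mod 8); ε·ε+αω+βω = 0·0+2·1+3·1 ≡ 1  ⇒  (a,b)_2 = -1.
v=17: a=17^4·(≡13), b=17^1·(≡16) mod 17; (13|17)=+1, (16|17)=+1; (−1)^{4·1·8}·(+1)^1·(+1)^4 = +1.
v=11: a=11^1·(≡4), b=11^0·(≡4) mod 11; (4|11)=+1, (4|11)=+1; (−1)^{1·0·5}·(+1)^0·(+1)^1 = +1.
v=∞: -627 < 0 and -646 < 0  ⇒  (a,b)_∞ = -1.
v=3: a=3^-11·(≡1), b=3^-2·(≡2) mod 3; (1|3)=+1, (2|3)=-1; (−1)^{-11·-2·1}·(+1)^-2·(-1)^-11 = -1.
|Ram(-627, -646)| = 4, even; anisotropic at {2, 3, 19, ∞}.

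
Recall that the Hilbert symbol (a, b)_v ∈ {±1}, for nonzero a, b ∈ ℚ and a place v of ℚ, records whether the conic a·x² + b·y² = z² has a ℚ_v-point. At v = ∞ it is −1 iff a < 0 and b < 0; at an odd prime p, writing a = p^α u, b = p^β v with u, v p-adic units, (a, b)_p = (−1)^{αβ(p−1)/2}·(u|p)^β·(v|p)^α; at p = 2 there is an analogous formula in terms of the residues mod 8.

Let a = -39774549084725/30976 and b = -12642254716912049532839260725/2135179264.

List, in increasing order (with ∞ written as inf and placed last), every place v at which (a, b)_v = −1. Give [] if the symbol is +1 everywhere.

[2, 13, 31, inf]

(a, b) ≡ (-221, -9269) mod (ℚ^×)²; places V = {2, 3, 5, 7, 11, 13, 17, 19, 23, 31, ∞}.
(a,b)_7: α=2, u≡3; β=2, v≡5 (mod 7); (3|7)=-1, (5|7)=-1; sign (−1)^0·-1^2·-1^2 = +1.
(a,b)_11: α=-2, u≡6; β=2, v≡1 (mod 11); (6|11)=-1, (1|11)=+1; sign (−1)^0·-1^2·+1^-2 = +1.
(a,b)_13: α=1, u≡9; β=3, v≡6 (mod 13); (9|13)=+1, (6|13)=-1; sign (−1)^0·+1^3·-1^1 = -1.
(a,b)_31: α=2, u≡12; β=5, v≡11 (mod 31); (12|31)=-1, (11|31)=-1; sign (−1)^0·-1^5·-1^2 = -1.
(a,b)_2: α=-8, β=-14; u≡3, v≡3 (mod 8); ε(u)ε(v)=1·1, αω(v)=-8·1, βω(u)=-14·1; sum ≡ 1  ⇒  -1.
(a,b)_5: α=2, u≡1; β=2, v≡4 (mod 5); (1|5)=+1, (4|5)=+1; sign (−1)^0·+1^2·+1^2 = +1.
(a,b)_19: α=0, u≡1; β=-4, v≡18 (mod 19); (1|19)=+1, (18|19)=-1; sign (−1)^0·+1^-4·-1^0 = +1.
(a,b)_∞: sgn(-221)=−, sgn(-9269)=−, so -1.
(a,b)_17: α=3, u≡2; β=2, v≡13 (mod 17); (2|17)=+1, (13|17)=+1; sign (−1)^0·+1^2·+1^3 = +1.
(a,b)_23: α=2, u≡12; β=5, v≡11 (mod 23); (12|23)=+1, (11|23)=-1; sign (−1)^0·+1^5·-1^2 = +1.
(a,b)_3: α=0, u≡1; β=6, v≡1 (mod 3); (1|3)=+1, (1|3)=+1; sign (−1)^0·+1^6·+1^0 = +1.
(-221, -9269 / ℚ) ramifies at {2, 13, 31, ∞}: a division algebra.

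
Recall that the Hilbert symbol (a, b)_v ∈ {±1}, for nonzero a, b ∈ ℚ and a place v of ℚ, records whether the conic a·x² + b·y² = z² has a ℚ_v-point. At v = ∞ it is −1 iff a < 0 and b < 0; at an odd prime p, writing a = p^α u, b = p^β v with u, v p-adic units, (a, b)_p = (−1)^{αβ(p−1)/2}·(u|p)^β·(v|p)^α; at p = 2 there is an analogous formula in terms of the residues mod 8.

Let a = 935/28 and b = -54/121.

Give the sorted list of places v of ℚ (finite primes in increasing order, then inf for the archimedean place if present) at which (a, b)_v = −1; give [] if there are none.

Mod squares: a ≡ 6545, b ≡ -6. Check v ∈ {∞, 2, 3, 5, 7, 11, 17}.
v=∞: 6545 > 0 and -6 < 0  ⇒  (a,b)_∞ = +1.
v=5: a=5^1·(≡4), b=5^0·(≡1) mod 5; (4|5)=+1, (1|5)=+1; (−1)^{1·0·2}·(+1)^0·(+1)^1 = +1.
v=7: a=7^-1·(≡1), b=7^0·(≡1) mod 7; (1|7)=+1, (1|7)=+1; (−1)^{-1·0·3}·(+1)^0·(+1)^-1 = +1.
v=3: a=3^0·(≡2), b=3^3·(≡1) mod 3; (2|3)=-1, (1|3)=+1; (−1)^{0·3·1}·(-1)^3·(+1)^0 = -1.
v=2: v_2(a)=-2, v_2(b)=1; units ≡ 1, 5 (mod 8); ε·ε+αω+βω = 0·0+-2·1+1·0 ≡ 0  ⇒  (a,b)_2 = +1.
v=11: a=11^1·(≡5), b=11^-2·(≡1) mod 11; (5|11)=+1, (1|11)=+1; (−1)^{1·-2·5}·(+1)^-2·(+1)^1 = +1.
v=17: a=17^1·(≡5), b=17^0·(≡7) mod 17; (5|17)=-1, (7|17)=-1; (−1)^{1·0·8}·(-1)^0·(-1)^1 = -1.
(6545, -6 / ℚ) ramifies at {3, 17}: a division algebra.

[3, 17]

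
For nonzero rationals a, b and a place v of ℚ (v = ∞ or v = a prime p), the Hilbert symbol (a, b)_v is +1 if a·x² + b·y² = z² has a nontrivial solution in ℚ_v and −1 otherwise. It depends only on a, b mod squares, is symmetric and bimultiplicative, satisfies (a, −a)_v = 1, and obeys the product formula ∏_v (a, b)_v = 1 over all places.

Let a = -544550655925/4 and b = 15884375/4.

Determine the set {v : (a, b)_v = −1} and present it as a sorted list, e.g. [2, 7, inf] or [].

[2, 5, 17, 29]

Mod squares: a ≡ -493, b ≡ 25415. Check v ∈ {∞, 2, 5, 13, 17, 23, 29}.
v=17: a=17^5·(≡3), b=17^1·(≡1) mod 17; (3|17)=-1, (1|17)=+1; (−1)^{5·1·8}·(-1)^1·(+1)^5 = -1.
v=23: a=23^2·(≡6), b=23^1·(≡1) mod 23; (6|23)=+1, (1|23)=+1; (−1)^{2·1·11}·(+1)^1·(+1)^2 = +1.
v=5: a=5^2·(≡2), b=5^5·(≡2) mod 5; (2|5)=-1, (2|5)=-1; (−1)^{2·5·2}·(-1)^5·(-1)^2 = -1.
v=2: v_2(a)=-2, v_2(b)=-2; units ≡ 3, 7 (mod 8); ε·ε+αω+βω = 1·1+-2·0+-2·1 ≡ 1  ⇒  (a,b)_2 = -1.
v=29: a=29^1·(≡3), b=29^0·(≡15) mod 29; (3|29)=-1, (15|29)=-1; (−1)^{1·0·14}·(-1)^0·(-1)^1 = -1.
v=13: a=13^0·(≡9), b=13^1·(≡11) mod 13; (9|13)=+1, (11|13)=-1; (−1)^{0·1·6}·(+1)^1·(-1)^0 = +1.
v=∞: -493 < 0 and 25415 > 0  ⇒  (a,b)_∞ = +1.
Ram(-493, 25415) = {2, 5, 17, 29}; no ℚ_2-point on the conic.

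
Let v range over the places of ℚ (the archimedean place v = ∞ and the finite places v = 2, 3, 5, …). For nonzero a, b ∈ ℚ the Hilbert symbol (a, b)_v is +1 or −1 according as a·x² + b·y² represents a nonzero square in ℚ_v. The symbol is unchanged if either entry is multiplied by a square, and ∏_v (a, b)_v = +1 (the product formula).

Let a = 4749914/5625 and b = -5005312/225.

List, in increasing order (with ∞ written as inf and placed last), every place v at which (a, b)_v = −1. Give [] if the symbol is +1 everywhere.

Mod squares: a ≡ 28106, b ≡ -1222. Check v ∈ {∞, 2, 3, 5, 13, 23, 47}.
v=3: a=3^-2·(≡2), b=3^-2·(≡2) mod 3; (2|3)=-1, (2|3)=-1; (−1)^{-2·-2·1}·(-1)^-2·(-1)^-2 = +1.
v=2: v_2(a)=1, v_2(b)=13; units ≡ 5, 5 (mod 8); ε·ε+αω+βω = 0·0+1·1+13·1 ≡ 0  ⇒  (a,b)_2 = +1.
v=∞: 28106 > 0 and -1222 < 0  ⇒  (a,b)_∞ = +1.
v=47: a=47^1·(≡18), b=47^1·(≡37) mod 47; (18|47)=+1, (37|47)=+1; (−1)^{1·1·23}·(+1)^1·(+1)^1 = -1.
v=13: a=13^3·(≡12), b=13^1·(≡9) mod 13; (12|13)=+1, (9|13)=+1; (−1)^{3·1·6}·(+1)^1·(+1)^3 = +1.
v=5: a=5^-4·(≡1), b=5^-2·(≡2) mod 5; (1|5)=+1, (2|5)=-1; (−1)^{-4·-2·2}·(+1)^-2·(-1)^-4 = +1.
v=23: a=23^1·(≡16), b=23^0·(≡15) mod 23; (16|23)=+1, (15|23)=-1; (−1)^{1·0·11}·(+1)^0·(-1)^1 = -1.
|Ram(28106, -1222)| = 2, even; anisotropic at {23, 47}.

[23, 47]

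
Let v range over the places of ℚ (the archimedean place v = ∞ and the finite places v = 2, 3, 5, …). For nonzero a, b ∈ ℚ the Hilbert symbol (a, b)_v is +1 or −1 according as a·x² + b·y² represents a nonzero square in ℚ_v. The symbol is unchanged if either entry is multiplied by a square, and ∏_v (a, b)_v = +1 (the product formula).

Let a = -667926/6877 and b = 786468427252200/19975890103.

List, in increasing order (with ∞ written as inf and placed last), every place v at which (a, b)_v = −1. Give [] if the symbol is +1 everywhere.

[2, 13]

(a, b) ≡ (-107198, 10374) mod (ℚ^×)²; places V = {2, 3, 5, 7, 11, 13, 17, 19, 23, 31, 47, ∞}.
(a,b)_13: α=-1, u≡3; β=-1, v≡2 (mod 13); (3|13)=+1, (2|13)=-1; sign (−1)^0·+1^-1·-1^-1 = -1.
(a,b)_2: α=1, β=3; u≡1, v≡3 (mod 8); ε(u)ε(v)=0·1, αω(v)=1·1, βω(u)=3·0; sum ≡ 1  ⇒  -1.
(a,b)_5: α=0, u≡2; β=2, v≡1 (mod 5); (2|5)=-1, (1|5)=+1; sign (−1)^0·-1^2·+1^0 = +1.
(a,b)_∞: sgn(-107198)=−, sgn(10374)=+, so +1.
(a,b)_19: α=1, u≡4; β=-1, v≡14 (mod 19); (4|19)=+1, (14|19)=-1; sign (−1)^1·+1^-1·-1^1 = +1.
(a,b)_23: α=-2, u≡19; β=-4, v≡3 (mod 23); (19|23)=-1, (3|23)=+1; sign (−1)^0·-1^-4·+1^-2 = +1.
(a,b)_17: α=0, u≡8; β=-2, v≡1 (mod 17); (8|17)=+1, (1|17)=+1; sign (−1)^0·+1^-2·+1^0 = +1.
(a,b)_7: α=1, u≡2; β=1, v≡3 (mod 7); (2|7)=+1, (3|7)=-1; sign (−1)^1·+1^1·-1^1 = +1.
(a,b)_3: α=4, u≡1; β=7, v≡2 (mod 3); (1|3)=+1, (2|3)=-1; sign (−1)^0·+1^7·-1^4 = +1.
(a,b)_47: α=0, u≡37; β=2, v≡25 (mod 47); (37|47)=+1, (25|47)=+1; sign (−1)^0·+1^2·+1^0 = +1.
(a,b)_11: α=0, u≡8; β=2, v≡1 (mod 11); (8|11)=-1, (1|11)=+1; sign (−1)^0·-1^2·+1^0 = +1.
(a,b)_31: α=1, u≡25; β=2, v≡20 (mod 31); (25|31)=+1, (20|31)=+1; sign (−1)^0·+1^2·+1^1 = +1.
|Ram(-107198, 10374)| = 2, even; anisotropic at {2, 13}.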